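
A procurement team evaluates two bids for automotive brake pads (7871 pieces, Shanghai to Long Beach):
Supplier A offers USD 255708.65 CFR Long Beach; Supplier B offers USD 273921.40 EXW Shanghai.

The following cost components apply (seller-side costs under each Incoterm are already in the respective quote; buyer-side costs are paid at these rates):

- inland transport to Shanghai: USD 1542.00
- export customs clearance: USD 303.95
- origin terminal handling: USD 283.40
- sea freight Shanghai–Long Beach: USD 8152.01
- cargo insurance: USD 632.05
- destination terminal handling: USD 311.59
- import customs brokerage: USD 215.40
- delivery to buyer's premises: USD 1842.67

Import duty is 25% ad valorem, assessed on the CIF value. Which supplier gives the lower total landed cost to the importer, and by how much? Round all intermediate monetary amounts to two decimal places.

Supplier A is cheaper by USD 35617.63

Supplier A (CFR):
CIF value = CFR price + insurance = 255708.65 + 632.05 = 256340.70
Import duty = 256340.70 × 25% = 64085.18
Buyer bears (A): 632.05 + 311.59 + 215.40 + 1842.67 = 3001.71
Landed cost (A) = invoice 255708.65 + 3001.71 + duty 64085.18 = 322795.54
Supplier B (EXW):
CIF value = EXW price + inland to port + export clearance + origin terminal + freight + insurance = 273921.40 + 1542.00 + 303.95 + 283.40 + 8152.01 + 632.05 = 284834.81
Import duty = 284834.81 × 25% = 71208.70
Buyer bears (B): 1542.00 + 303.95 + 283.40 + 8152.01 + 632.05 + 311.59 + 215.40 + 1842.67 = 13283.07
Landed cost (B) = invoice 273921.40 + 13283.07 + duty 71208.70 = 358413.17
Difference = |322795.54 − 358413.17| = 35617.63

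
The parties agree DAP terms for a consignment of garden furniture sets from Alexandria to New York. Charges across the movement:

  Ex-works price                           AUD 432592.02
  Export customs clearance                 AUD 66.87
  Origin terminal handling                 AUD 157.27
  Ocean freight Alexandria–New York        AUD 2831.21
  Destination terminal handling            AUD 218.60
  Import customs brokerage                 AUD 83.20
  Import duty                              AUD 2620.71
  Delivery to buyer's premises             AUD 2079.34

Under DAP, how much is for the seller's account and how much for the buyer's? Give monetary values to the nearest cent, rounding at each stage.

DAP: the seller bears all costs to the named destination except import duty and clearance.
Seller's account: goods 432592.02 + export clearance 66.87 + origin terminal 157.27 + freight 2831.21 + destination terminal 218.60 + delivery 2079.34 = 437945.31
Buyer's account: brokerage 83.20 + duty 2620.71 = 2703.91

Seller: AUD 437945.31; buyer: AUD 2703.91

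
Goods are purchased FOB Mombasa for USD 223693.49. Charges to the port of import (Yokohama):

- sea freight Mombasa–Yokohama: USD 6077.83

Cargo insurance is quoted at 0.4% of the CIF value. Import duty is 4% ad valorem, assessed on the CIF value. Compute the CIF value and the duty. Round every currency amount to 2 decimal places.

Let C be the CIF value. C = FOB price + freight + 0.4% × C
C − 0.4% × C = 223693.49 + 6077.83
0.996 × C = 229771.32
C = 229771.32 / 0.996 = 230694.10
Insurance premium = 0.4% × 230694.10 = 922.78
Import duty = 230694.10 × 4% = 9227.76

CIF value: USD 230694.10; import duty: USD 9227.76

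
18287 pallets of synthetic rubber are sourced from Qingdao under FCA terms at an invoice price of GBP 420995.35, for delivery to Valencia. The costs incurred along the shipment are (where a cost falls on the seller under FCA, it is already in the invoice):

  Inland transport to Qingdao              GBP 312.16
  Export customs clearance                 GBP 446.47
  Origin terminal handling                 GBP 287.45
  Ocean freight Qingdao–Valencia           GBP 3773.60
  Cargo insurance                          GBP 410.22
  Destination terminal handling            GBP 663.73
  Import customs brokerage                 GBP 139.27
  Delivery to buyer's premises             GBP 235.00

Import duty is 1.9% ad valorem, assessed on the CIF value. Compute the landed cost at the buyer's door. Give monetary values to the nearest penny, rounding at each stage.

FCA: the seller delivers export-cleared goods to the carrier; the buyer bears costs from that point.
Already in the invoice (seller's account under FCA): inland to port, export clearance — exclude.
CIF value = FCA price + origin terminal + freight + insurance = 420995.35 + 287.45 + 3773.60 + 410.22 = 425466.62
Import duty = 425466.62 × 1.9% = 8083.87
Buyer bears: origin terminal 287.45 + freight 3773.60 + insurance 410.22 + destination terminal 663.73 + brokerage 139.27 + delivery 235.00 + duty 8083.87 = 13593.14
Landed cost = invoice 420995.35 + 13593.14 = 434588.49

Total landed cost: GBP 434588.49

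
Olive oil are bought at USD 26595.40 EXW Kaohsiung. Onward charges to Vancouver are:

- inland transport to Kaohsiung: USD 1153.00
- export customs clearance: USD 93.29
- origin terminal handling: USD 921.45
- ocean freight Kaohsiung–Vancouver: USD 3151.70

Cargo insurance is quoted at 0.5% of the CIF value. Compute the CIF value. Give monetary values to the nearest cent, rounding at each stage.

Let C be the CIF value. C = EXW price + pre-shipment costs + freight + 0.5% × C
C − 0.5% × C = 26595.40 + 1153.00 + 93.29 + 921.45 + 3151.70
0.995 × C = 31914.84
C = 31914.84 / 0.995 = 32075.22
Insurance premium = 0.5% × 32075.22 = 160.38

CIF value: USD 32075.22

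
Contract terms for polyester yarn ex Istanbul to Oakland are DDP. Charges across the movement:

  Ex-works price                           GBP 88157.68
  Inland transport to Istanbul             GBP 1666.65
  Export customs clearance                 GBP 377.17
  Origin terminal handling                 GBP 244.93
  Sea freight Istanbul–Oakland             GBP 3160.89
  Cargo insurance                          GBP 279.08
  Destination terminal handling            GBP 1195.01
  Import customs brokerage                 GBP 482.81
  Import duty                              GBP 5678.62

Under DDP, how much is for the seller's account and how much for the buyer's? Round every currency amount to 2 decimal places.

Seller: GBP 101242.84; buyer: GBP 0.00

DDP: the seller bears all costs including import duty.
Seller's account: goods 88157.68 + inland to port 1666.65 + export clearance 377.17 + origin terminal 244.93 + freight 3160.89 + insurance 279.08 + destination terminal 1195.01 + brokerage 482.81 + duty 5678.62 = 101242.84
Buyer's account: 0.00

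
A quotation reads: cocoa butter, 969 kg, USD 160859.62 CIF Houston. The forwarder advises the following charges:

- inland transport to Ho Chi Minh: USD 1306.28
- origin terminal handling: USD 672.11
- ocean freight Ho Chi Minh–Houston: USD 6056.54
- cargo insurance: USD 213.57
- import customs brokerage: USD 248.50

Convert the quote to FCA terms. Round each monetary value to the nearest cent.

Not relevant to the conversion: inland to port — on the seller under both CIF and FCA; already in the CIF price and stays in the FCA price. brokerage — on the buyer under both terms; not part of either seller's price.
From CIF to FCA, the seller no longer bears: origin terminal, freight, insurance.
FCA price = 160859.62 − 672.11 − 6056.54 − 213.57 = 153917.40

FCA price: USD 153917.40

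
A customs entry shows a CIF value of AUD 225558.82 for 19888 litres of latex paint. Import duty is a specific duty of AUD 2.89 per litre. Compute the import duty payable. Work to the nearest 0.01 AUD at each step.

Import duty = 19888 × 2.89 = 57476.32

Import duty: AUD 57476.32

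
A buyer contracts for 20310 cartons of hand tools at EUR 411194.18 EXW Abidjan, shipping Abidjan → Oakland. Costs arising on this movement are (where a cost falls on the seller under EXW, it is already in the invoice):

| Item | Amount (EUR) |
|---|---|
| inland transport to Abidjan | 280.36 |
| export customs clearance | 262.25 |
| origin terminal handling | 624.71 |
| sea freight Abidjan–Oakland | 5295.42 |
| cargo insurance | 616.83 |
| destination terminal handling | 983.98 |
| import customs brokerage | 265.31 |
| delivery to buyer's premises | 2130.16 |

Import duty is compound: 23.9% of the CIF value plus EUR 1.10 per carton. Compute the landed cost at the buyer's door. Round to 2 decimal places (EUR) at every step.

EXW: the seller makes goods available at their premises; the buyer bears all onward costs.
CIF value = EXW price + inland to port + export clearance + origin terminal + freight + insurance = 411194.18 + 280.36 + 262.25 + 624.71 + 5295.42 + 616.83 = 418273.75
Ad valorem component: 418273.75 × 23.9% = 99967.43
Specific component: 20310 × 1.10 = 22341.00
Import duty = 99967.43 + 22341.00 = 122308.43
Buyer bears: inland to port 280.36 + export clearance 262.25 + origin terminal 624.71 + freight 5295.42 + insurance 616.83 + destination terminal 983.98 + brokerage 265.31 + delivery 2130.16 + duty 122308.43 = 132767.45
Landed cost = invoice 411194.18 + 132767.45 = 543961.63

Total landed cost: EUR 543961.63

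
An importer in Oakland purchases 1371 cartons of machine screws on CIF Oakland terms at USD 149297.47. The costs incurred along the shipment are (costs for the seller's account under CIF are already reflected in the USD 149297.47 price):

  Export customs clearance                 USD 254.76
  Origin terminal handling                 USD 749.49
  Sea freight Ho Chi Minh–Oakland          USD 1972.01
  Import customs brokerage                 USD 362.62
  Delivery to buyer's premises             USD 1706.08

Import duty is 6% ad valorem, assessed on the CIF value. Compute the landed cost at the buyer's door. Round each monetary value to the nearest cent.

Total landed cost: USD 160324.02

CIF: the seller pays costs through ocean freight and marine insurance to the destination port.
Already in the invoice (seller's account under CIF): export clearance, origin terminal, freight — exclude.
The CIF price already equals the CIF value: 149297.47
Import duty = 149297.47 × 6% = 8957.85
Buyer bears: brokerage 362.62 + delivery 1706.08 + duty 8957.85 = 11026.55
Landed cost = invoice 149297.47 + 11026.55 = 160324.02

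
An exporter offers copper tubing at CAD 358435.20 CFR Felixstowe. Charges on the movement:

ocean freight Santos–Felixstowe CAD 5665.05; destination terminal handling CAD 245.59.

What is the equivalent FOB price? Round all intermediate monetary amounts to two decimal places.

FOB price: CAD 352770.15

Not relevant to the conversion: destination terminal — on the buyer under both terms; not part of either seller's price.
From CFR to FOB, the seller no longer bears: freight.
FOB price = 358435.20 − 5665.05 = 352770.15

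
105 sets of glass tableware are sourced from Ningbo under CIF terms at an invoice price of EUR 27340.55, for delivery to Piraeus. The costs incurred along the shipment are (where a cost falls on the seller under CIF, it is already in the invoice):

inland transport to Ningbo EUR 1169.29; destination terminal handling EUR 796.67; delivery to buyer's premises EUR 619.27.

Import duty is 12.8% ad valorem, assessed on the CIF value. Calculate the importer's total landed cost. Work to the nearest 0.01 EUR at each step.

CIF: the seller pays costs through ocean freight and marine insurance to the destination port.
Already in the invoice (seller's account under CIF): inland to port — exclude.
The CIF price already equals the CIF value: 27340.55
Import duty = 27340.55 × 12.8% = 3499.59
Buyer bears: destination terminal 796.67 + delivery 619.27 + duty 3499.59 = 4915.53
Landed cost = invoice 27340.55 + 4915.53 = 32256.08

Total landed cost: EUR 32256.08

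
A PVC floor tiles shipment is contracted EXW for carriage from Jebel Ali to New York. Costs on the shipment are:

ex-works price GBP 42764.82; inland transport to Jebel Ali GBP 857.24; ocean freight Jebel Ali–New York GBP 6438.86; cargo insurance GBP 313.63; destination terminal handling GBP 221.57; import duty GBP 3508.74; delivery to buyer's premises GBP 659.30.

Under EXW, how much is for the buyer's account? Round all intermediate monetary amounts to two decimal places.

Buyer's account: GBP 11999.34

EXW: the seller makes goods available at their premises; the buyer bears all onward costs.
Seller's account: goods 42764.82 = 42764.82
Buyer's account: inland to port 857.24 + freight 6438.86 + insurance 313.63 + destination terminal 221.57 + duty 3508.74 + delivery 659.30 = 11999.34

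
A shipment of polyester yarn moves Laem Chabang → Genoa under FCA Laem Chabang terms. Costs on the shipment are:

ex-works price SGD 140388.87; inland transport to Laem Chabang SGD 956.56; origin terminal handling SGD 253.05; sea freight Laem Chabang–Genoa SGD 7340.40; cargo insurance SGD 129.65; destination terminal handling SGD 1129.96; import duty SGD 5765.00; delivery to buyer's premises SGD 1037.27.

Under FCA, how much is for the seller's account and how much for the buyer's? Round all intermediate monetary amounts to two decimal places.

Seller: SGD 141345.43; buyer: SGD 15655.33

FCA: the seller delivers export-cleared goods to the carrier; the buyer bears costs from that point.
Seller's account: goods 140388.87 + inland to port 956.56 = 141345.43
Buyer's account: origin terminal 253.05 + freight 7340.40 + insurance 129.65 + destination terminal 1129.96 + duty 5765.00 + delivery 1037.27 = 15655.33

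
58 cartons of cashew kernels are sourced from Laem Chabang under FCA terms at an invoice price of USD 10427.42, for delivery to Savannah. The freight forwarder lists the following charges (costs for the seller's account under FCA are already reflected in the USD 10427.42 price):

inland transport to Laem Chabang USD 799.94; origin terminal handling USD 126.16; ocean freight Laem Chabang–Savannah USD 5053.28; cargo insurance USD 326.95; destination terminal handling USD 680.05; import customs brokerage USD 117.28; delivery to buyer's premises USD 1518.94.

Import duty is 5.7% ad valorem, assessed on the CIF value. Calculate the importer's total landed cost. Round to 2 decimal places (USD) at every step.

Total landed cost: USD 19158.31

FCA: the seller delivers export-cleared goods to the carrier; the buyer bears costs from that point.
Already in the invoice (seller's account under FCA): inland to port — exclude.
CIF value = FCA price + origin terminal + freight + insurance = 10427.42 + 126.16 + 5053.28 + 326.95 = 15933.81
Import duty = 15933.81 × 5.7% = 908.23
Buyer bears: origin terminal 126.16 + freight 5053.28 + insurance 326.95 + destination terminal 680.05 + brokerage 117.28 + delivery 1518.94 + duty 908.23 = 8730.89
Landed cost = invoice 10427.42 + 8730.89 = 19158.31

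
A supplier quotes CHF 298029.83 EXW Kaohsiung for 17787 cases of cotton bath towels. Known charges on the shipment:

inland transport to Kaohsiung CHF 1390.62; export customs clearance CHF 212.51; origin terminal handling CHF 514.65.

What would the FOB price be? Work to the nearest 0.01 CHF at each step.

From EXW to FOB, the seller additionally bears: inland to port, export clearance, origin terminal.
FOB price = 298029.83 + 1390.62 + 212.51 + 514.65 = 300147.61

FOB price: CHF 300147.61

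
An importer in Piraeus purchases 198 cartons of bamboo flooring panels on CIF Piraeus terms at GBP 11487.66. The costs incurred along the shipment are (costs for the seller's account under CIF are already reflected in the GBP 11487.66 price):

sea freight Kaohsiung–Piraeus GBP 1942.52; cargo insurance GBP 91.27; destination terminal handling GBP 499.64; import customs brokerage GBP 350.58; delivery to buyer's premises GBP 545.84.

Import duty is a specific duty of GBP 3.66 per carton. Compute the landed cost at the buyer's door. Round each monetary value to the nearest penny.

CIF: the seller pays costs through ocean freight and marine insurance to the destination port.
Already in the invoice (seller's account under CIF): freight, insurance — exclude.
The CIF price already equals the CIF value: 11487.66
Import duty = 198 × 3.66 = 724.68
Buyer bears: destination terminal 499.64 + brokerage 350.58 + delivery 545.84 + duty 724.68 = 2120.74
Landed cost = invoice 11487.66 + 2120.74 = 13608.40

Total landed cost: GBP 13608.40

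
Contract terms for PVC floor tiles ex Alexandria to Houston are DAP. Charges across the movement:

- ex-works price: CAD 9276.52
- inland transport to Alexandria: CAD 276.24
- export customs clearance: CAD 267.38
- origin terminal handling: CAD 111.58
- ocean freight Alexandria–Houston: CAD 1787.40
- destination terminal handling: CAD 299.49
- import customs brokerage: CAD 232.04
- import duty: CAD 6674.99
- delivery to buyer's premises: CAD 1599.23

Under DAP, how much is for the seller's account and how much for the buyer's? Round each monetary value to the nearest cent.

Seller: CAD 13617.84; buyer: CAD 6907.03

DAP: the seller bears all costs to the named destination except import duty and clearance.
Seller's account: goods 9276.52 + inland to port 276.24 + export clearance 267.38 + origin terminal 111.58 + freight 1787.40 + destination terminal 299.49 + delivery 1599.23 = 13617.84
Buyer's account: brokerage 232.04 + duty 6674.99 = 6907.03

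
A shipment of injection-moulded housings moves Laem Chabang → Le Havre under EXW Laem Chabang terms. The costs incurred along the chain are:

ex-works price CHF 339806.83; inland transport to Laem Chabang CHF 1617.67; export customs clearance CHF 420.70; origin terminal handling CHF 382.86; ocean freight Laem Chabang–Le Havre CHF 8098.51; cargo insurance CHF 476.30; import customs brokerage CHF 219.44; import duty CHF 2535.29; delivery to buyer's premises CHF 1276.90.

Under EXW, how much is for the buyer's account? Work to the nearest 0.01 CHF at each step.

EXW: the seller makes goods available at their premises; the buyer bears all onward costs.
Seller's account: goods 339806.83 = 339806.83
Buyer's account: inland to port 1617.67 + export clearance 420.70 + origin terminal 382.86 + freight 8098.51 + insurance 476.30 + brokerage 219.44 + duty 2535.29 + delivery 1276.90 = 15027.67

Buyer's account: CHF 15027.67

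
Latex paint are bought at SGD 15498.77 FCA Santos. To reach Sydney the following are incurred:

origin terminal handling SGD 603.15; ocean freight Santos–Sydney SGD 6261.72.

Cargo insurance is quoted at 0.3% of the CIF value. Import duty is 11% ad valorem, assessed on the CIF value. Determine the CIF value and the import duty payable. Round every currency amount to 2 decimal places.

Let C be the CIF value. C = FCA price + pre-shipment costs + freight + 0.3% × C
C − 0.3% × C = 15498.77 + 603.15 + 6261.72
0.997 × C = 22363.64
C = 22363.64 / 0.997 = 22430.93
Insurance premium = 0.3% × 22430.93 = 67.29
Import duty = 22430.93 × 11% = 2467.40

CIF value: SGD 22430.93; import duty: SGD 2467.40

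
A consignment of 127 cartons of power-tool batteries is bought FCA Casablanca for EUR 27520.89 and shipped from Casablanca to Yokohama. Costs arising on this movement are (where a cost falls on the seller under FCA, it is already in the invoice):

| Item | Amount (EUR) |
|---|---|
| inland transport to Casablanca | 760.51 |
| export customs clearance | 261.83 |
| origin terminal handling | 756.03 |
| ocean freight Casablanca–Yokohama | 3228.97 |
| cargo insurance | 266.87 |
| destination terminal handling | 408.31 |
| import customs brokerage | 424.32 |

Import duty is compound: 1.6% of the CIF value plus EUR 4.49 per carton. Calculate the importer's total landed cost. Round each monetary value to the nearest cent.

Total landed cost: EUR 33683.98

FCA: the seller delivers export-cleared goods to the carrier; the buyer bears costs from that point.
Already in the invoice (seller's account under FCA): inland to port, export clearance — exclude.
CIF value = FCA price + origin terminal + freight + insurance = 27520.89 + 756.03 + 3228.97 + 266.87 = 31772.76
Ad valorem component: 31772.76 × 1.6% = 508.36
Specific component: 127 × 4.49 = 570.23
Import duty = 508.36 + 570.23 = 1078.59
Buyer bears: origin terminal 756.03 + freight 3228.97 + insurance 266.87 + destination terminal 408.31 + brokerage 424.32 + duty 1078.59 = 6163.09
Landed cost = invoice 27520.89 + 6163.09 = 33683.98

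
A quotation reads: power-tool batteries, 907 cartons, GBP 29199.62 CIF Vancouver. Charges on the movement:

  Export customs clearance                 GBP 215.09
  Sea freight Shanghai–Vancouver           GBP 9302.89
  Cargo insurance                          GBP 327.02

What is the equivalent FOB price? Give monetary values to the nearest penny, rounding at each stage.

Not relevant to the conversion: export clearance — on the seller under both CIF and FOB; already in the CIF price and stays in the FOB price.
From CIF to FOB, the seller no longer bears: freight, insurance.
FOB price = 29199.62 − 9302.89 − 327.02 = 19569.71

FOB price: GBP 19569.71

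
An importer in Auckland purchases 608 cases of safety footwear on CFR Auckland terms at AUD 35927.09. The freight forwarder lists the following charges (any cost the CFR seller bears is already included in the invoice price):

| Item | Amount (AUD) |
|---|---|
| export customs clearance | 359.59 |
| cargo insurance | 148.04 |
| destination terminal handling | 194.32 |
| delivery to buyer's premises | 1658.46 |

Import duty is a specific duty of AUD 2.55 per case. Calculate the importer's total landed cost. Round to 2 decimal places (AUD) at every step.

Total landed cost: AUD 39478.31

CFR: the seller pays costs through ocean freight to the destination port, but not insurance.
Already in the invoice (seller's account under CFR): export clearance — exclude.
CIF value = CFR price + insurance = 35927.09 + 148.04 = 36075.13
Import duty = 608 × 2.55 = 1550.40
Buyer bears: insurance 148.04 + destination terminal 194.32 + delivery 1658.46 + duty 1550.40 = 3551.22
Landed cost = invoice 35927.09 + 3551.22 = 39478.31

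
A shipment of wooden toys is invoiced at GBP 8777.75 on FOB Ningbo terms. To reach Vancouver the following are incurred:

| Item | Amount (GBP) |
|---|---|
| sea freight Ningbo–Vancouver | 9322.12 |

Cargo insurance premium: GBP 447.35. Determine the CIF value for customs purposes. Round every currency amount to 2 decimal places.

CIF value: GBP 18547.22

CIF = FOB price + freight + insurance
CIF = 8777.75 + 9322.12 + 447.35 = 18547.22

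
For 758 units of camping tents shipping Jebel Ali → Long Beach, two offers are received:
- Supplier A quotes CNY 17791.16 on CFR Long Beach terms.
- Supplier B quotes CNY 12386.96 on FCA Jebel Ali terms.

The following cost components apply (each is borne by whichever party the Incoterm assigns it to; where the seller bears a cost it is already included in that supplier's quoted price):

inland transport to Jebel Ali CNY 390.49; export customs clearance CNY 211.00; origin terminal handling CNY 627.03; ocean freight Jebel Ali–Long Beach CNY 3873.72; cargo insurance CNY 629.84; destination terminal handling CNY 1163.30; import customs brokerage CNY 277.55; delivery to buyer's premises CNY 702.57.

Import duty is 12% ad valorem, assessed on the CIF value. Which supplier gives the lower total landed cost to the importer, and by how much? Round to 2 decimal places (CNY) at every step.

Supplier B is cheaper by CNY 1011.86

Supplier A (CFR):
CIF value = CFR price + insurance = 17791.16 + 629.84 = 18421.00
Import duty = 18421.00 × 12% = 2210.52
Buyer bears (A): 629.84 + 1163.30 + 277.55 + 702.57 = 2773.26
Landed cost (A) = invoice 17791.16 + 2773.26 + duty 2210.52 = 22774.94
Supplier B (FCA):
CIF value = FCA price + origin terminal + freight + insurance = 12386.96 + 627.03 + 3873.72 + 629.84 = 17517.55
Import duty = 17517.55 × 12% = 2102.11
Buyer bears (B): 627.03 + 3873.72 + 629.84 + 1163.30 + 277.55 + 702.57 = 7274.01
Landed cost (B) = invoice 12386.96 + 7274.01 + duty 2102.11 = 21763.08
Difference = |22774.94 − 21763.08| = 1011.86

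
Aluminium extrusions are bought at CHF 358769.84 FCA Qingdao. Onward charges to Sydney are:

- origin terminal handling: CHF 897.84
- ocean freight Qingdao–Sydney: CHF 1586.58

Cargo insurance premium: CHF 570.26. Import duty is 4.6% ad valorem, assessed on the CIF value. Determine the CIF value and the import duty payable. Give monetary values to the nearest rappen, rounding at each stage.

CIF = FCA price + pre-shipment costs + freight + insurance
CIF = 358769.84 + 897.84 + 1586.58 + 570.26 = 361824.52
Import duty = 361824.52 × 4.6% = 16643.93

CIF value: CHF 361824.52; import duty: CHF 16643.93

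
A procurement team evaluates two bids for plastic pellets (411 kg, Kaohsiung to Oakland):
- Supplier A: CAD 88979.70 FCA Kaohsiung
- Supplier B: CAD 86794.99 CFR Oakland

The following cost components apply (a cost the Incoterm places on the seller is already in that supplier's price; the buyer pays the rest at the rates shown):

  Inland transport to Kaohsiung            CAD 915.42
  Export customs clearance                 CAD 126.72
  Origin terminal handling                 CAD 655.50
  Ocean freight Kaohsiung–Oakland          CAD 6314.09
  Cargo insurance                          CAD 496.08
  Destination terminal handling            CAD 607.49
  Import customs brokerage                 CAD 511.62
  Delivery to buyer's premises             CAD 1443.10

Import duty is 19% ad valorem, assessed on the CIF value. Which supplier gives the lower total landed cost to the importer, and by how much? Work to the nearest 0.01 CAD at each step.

Supplier B is cheaper by CAD 10893.62

Supplier A (FCA):
CIF value = FCA price + origin terminal + freight + insurance = 88979.70 + 655.50 + 6314.09 + 496.08 = 96445.37
Import duty = 96445.37 × 19% = 18324.62
Buyer bears (A): 655.50 + 6314.09 + 496.08 + 607.49 + 511.62 + 1443.10 = 10027.88
Landed cost (A) = invoice 88979.70 + 10027.88 + duty 18324.62 = 117332.20
Supplier B (CFR):
CIF value = CFR price + insurance = 86794.99 + 496.08 = 87291.07
Import duty = 87291.07 × 19% = 16585.30
Buyer bears (B): 496.08 + 607.49 + 511.62 + 1443.10 = 3058.29
Landed cost (B) = invoice 86794.99 + 3058.29 + duty 16585.30 = 106438.58
Difference = |117332.20 − 106438.58| = 10893.62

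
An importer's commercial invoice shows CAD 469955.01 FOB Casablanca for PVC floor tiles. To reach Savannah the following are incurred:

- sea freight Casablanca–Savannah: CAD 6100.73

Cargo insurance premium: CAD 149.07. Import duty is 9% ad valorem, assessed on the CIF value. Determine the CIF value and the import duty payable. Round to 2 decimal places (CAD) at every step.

CIF = FOB price + freight + insurance
CIF = 469955.01 + 6100.73 + 149.07 = 476204.81
Import duty = 476204.81 × 9% = 42858.43

CIF value: CAD 476204.81; import duty: CAD 42858.43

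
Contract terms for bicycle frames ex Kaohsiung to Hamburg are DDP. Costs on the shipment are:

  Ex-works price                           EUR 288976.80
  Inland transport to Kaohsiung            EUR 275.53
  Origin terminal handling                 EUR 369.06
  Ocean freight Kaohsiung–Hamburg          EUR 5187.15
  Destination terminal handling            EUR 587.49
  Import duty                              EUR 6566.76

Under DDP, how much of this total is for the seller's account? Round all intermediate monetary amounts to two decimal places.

DDP: the seller bears all costs including import duty.
Seller's account: goods 288976.80 + inland to port 275.53 + origin terminal 369.06 + freight 5187.15 + destination terminal 587.49 + duty 6566.76 = 301962.79
Buyer's account: 0.00

Seller's account: EUR 301962.79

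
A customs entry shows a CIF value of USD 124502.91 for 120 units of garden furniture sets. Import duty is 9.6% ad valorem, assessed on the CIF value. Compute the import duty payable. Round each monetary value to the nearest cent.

Import duty: USD 11952.28

Import duty = 124502.91 × 9.6% = 11952.28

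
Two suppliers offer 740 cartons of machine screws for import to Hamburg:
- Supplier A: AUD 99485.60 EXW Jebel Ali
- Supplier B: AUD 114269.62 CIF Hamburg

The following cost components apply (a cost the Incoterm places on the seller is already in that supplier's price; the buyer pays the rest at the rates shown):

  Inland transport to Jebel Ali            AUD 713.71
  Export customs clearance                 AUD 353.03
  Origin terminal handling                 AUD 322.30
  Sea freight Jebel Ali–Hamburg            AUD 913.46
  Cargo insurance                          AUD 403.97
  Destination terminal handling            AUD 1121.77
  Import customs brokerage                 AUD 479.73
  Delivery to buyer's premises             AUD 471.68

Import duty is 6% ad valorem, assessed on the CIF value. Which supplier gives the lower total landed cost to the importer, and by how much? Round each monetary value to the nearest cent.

Supplier A (EXW):
CIF value = EXW price + inland to port + export clearance + origin terminal + freight + insurance = 99485.60 + 713.71 + 353.03 + 322.30 + 913.46 + 403.97 = 102192.07
Import duty = 102192.07 × 6% = 6131.52
Buyer bears (A): 713.71 + 353.03 + 322.30 + 913.46 + 403.97 + 1121.77 + 479.73 + 471.68 = 4779.65
Landed cost (A) = invoice 99485.60 + 4779.65 + duty 6131.52 = 110396.77
Supplier B (CIF):
The CIF price already equals the CIF value: 114269.62
Import duty = 114269.62 × 6% = 6856.18
Buyer bears (B): 1121.77 + 479.73 + 471.68 = 2073.18
Landed cost (B) = invoice 114269.62 + 2073.18 + duty 6856.18 = 123198.98
Difference = |110396.77 − 123198.98| = 12802.21

Supplier A is cheaper by AUD 12802.21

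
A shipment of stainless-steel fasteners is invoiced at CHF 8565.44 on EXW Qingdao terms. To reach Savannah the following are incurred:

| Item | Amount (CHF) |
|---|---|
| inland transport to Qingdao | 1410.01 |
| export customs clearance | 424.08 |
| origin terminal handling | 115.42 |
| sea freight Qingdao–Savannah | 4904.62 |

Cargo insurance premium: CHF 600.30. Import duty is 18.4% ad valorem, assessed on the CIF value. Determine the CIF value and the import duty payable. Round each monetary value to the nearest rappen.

CIF value: CHF 16019.87; import duty: CHF 2947.66

CIF = EXW price + pre-shipment costs + freight + insurance
CIF = 8565.44 + 1410.01 + 424.08 + 115.42 + 4904.62 + 600.30 = 16019.87
Import duty = 16019.87 × 18.4% = 2947.66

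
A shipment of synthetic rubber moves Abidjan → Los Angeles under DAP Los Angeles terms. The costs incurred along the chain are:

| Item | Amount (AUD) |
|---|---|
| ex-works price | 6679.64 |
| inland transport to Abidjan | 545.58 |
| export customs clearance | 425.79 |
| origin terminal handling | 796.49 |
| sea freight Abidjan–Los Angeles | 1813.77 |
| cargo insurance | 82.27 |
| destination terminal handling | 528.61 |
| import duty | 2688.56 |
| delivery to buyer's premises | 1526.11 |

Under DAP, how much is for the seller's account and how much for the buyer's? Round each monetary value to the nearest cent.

DAP: the seller bears all costs to the named destination except import duty and clearance.
Seller's account: goods 6679.64 + inland to port 545.58 + export clearance 425.79 + origin terminal 796.49 + freight 1813.77 + insurance 82.27 + destination terminal 528.61 + delivery 1526.11 = 12398.26
Buyer's account: duty 2688.56 = 2688.56

Seller: AUD 12398.26; buyer: AUD 2688.56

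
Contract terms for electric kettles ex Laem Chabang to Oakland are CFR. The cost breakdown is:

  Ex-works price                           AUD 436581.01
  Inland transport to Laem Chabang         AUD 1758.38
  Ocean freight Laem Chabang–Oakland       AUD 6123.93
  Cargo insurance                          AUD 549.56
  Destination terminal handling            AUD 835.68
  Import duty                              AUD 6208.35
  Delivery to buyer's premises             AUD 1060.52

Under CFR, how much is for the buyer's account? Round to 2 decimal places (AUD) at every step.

CFR: the seller pays costs through ocean freight to the destination port, but not insurance.
Seller's account: goods 436581.01 + inland to port 1758.38 + freight 6123.93 = 444463.32
Buyer's account: insurance 549.56 + destination terminal 835.68 + duty 6208.35 + delivery 1060.52 = 8654.11

Buyer's account: AUD 8654.11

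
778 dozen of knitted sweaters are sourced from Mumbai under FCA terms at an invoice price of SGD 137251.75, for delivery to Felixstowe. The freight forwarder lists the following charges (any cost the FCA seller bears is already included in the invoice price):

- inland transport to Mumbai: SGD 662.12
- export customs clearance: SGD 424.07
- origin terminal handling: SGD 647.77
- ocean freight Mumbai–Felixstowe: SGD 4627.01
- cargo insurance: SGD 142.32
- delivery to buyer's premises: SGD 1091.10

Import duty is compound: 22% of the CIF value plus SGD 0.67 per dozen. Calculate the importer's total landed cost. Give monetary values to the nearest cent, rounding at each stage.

FCA: the seller delivers export-cleared goods to the carrier; the buyer bears costs from that point.
Already in the invoice (seller's account under FCA): inland to port, export clearance — exclude.
CIF value = FCA price + origin terminal + freight + insurance = 137251.75 + 647.77 + 4627.01 + 142.32 = 142668.85
Ad valorem component: 142668.85 × 22% = 31387.15
Specific component: 778 × 0.67 = 521.26
Import duty = 31387.15 + 521.26 = 31908.41
Buyer bears: origin terminal 647.77 + freight 4627.01 + insurance 142.32 + delivery 1091.10 + duty 31908.41 = 38416.61
Landed cost = invoice 137251.75 + 38416.61 = 175668.36

Total landed cost: SGD 175668.36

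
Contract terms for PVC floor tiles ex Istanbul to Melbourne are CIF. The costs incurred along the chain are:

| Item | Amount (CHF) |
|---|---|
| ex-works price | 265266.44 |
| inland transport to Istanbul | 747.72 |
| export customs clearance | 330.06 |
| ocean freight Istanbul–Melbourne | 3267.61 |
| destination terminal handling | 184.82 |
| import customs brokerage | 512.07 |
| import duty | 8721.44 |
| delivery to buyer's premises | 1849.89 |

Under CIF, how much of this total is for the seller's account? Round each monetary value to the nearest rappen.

Seller's account: CHF 269611.83

CIF: the seller pays costs through ocean freight and marine insurance to the destination port.
Seller's account: goods 265266.44 + inland to port 747.72 + export clearance 330.06 + freight 3267.61 = 269611.83
Buyer's account: destination terminal 184.82 + brokerage 512.07 + duty 8721.44 + delivery 1849.89 = 11268.22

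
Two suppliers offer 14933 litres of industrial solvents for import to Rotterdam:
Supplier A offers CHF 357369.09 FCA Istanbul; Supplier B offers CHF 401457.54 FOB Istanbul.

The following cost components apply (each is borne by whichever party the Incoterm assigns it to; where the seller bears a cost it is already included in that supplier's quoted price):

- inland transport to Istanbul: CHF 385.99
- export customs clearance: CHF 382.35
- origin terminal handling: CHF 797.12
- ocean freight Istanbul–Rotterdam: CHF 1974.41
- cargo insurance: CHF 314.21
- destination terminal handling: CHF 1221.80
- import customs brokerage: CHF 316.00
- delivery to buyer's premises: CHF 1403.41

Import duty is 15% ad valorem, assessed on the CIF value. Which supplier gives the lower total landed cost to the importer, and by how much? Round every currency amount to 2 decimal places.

Supplier A (FCA):
CIF value = FCA price + origin terminal + freight + insurance = 357369.09 + 797.12 + 1974.41 + 314.21 = 360454.83
Import duty = 360454.83 × 15% = 54068.22
Buyer bears (A): 797.12 + 1974.41 + 314.21 + 1221.80 + 316.00 + 1403.41 = 6026.95
Landed cost (A) = invoice 357369.09 + 6026.95 + duty 54068.22 = 417464.26
Supplier B (FOB):
CIF value = FOB price + freight + insurance = 401457.54 + 1974.41 + 314.21 = 403746.16
Import duty = 403746.16 × 15% = 60561.92
Buyer bears (B): 1974.41 + 314.21 + 1221.80 + 316.00 + 1403.41 = 5229.83
Landed cost (B) = invoice 401457.54 + 5229.83 + duty 60561.92 = 467249.29
Difference = |417464.26 − 467249.29| = 49785.03

Supplier A is cheaper by CHF 49785.03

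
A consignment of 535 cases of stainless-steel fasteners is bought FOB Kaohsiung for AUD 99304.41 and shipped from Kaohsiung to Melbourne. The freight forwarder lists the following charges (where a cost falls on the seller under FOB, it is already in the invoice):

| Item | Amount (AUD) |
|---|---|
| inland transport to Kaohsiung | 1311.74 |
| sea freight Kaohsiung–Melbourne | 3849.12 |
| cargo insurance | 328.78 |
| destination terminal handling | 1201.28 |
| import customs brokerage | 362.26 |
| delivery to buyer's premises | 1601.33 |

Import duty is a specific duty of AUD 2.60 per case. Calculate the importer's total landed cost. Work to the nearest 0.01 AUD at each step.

Total landed cost: AUD 108038.18

FOB: the seller bears costs until goods are on board at the origin port; the buyer bears freight, insurance and all costs thereafter.
Already in the invoice (seller's account under FOB): inland to port — exclude.
CIF value = FOB price + freight + insurance = 99304.41 + 3849.12 + 328.78 = 103482.31
Import duty = 535 × 2.60 = 1391.00
Buyer bears: freight 3849.12 + insurance 328.78 + destination terminal 1201.28 + brokerage 362.26 + delivery 1601.33 + duty 1391.00 = 8733.77
Landed cost = invoice 99304.41 + 8733.77 = 108038.18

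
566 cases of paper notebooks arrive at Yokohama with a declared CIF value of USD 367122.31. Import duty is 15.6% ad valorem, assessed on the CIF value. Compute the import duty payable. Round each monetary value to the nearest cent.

Import duty: USD 57271.08

Import duty = 367122.31 × 15.6% = 57271.08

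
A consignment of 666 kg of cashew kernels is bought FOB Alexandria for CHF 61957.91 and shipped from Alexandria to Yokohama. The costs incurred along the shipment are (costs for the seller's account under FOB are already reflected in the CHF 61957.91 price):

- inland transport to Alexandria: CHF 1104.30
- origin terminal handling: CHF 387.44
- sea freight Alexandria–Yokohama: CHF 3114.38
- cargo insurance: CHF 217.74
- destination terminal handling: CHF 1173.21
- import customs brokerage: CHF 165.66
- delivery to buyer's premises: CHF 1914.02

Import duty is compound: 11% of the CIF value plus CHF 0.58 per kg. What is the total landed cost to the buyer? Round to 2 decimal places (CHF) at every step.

Total landed cost: CHF 76111.10

FOB: the seller bears costs until goods are on board at the origin port; the buyer bears freight, insurance and all costs thereafter.
Already in the invoice (seller's account under FOB): inland to port, origin terminal — exclude.
CIF value = FOB price + freight + insurance = 61957.91 + 3114.38 + 217.74 = 65290.03
Ad valorem component: 65290.03 × 11% = 7181.90
Specific component: 666 × 0.58 = 386.28
Import duty = 7181.90 + 386.28 = 7568.18
Buyer bears: freight 3114.38 + insurance 217.74 + destination terminal 1173.21 + brokerage 165.66 + delivery 1914.02 + duty 7568.18 = 14153.19
Landed cost = invoice 61957.91 + 14153.19 = 76111.10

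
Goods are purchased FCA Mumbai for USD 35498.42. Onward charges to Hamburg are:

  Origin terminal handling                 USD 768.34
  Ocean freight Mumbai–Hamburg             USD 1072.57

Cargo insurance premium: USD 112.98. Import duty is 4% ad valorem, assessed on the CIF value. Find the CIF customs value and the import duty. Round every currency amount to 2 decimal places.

CIF value: USD 37452.31; import duty: USD 1498.09

CIF = FCA price + pre-shipment costs + freight + insurance
CIF = 35498.42 + 768.34 + 1072.57 + 112.98 = 37452.31
Import duty = 37452.31 × 4% = 1498.09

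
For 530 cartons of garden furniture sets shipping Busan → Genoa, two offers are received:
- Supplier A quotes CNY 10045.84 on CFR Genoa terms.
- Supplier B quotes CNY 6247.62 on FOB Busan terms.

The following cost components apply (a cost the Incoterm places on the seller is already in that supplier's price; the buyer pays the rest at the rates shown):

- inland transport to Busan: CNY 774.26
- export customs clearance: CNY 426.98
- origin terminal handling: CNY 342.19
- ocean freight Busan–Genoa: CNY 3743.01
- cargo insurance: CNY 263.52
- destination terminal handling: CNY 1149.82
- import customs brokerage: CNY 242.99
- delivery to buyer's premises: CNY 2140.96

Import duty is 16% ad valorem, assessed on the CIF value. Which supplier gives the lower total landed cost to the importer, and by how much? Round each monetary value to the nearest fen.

Supplier B is cheaper by CNY 64.05

Supplier A (CFR):
CIF value = CFR price + insurance = 10045.84 + 263.52 = 10309.36
Import duty = 10309.36 × 16% = 1649.50
Buyer bears (A): 263.52 + 1149.82 + 242.99 + 2140.96 = 3797.29
Landed cost (A) = invoice 10045.84 + 3797.29 + duty 1649.50 = 15492.63
Supplier B (FOB):
CIF value = FOB price + freight + insurance = 6247.62 + 3743.01 + 263.52 = 10254.15
Import duty = 10254.15 × 16% = 1640.66
Buyer bears (B): 3743.01 + 263.52 + 1149.82 + 242.99 + 2140.96 = 7540.30
Landed cost (B) = invoice 6247.62 + 7540.30 + duty 1640.66 = 15428.58
Difference = |15492.63 − 15428.58| = 64.05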